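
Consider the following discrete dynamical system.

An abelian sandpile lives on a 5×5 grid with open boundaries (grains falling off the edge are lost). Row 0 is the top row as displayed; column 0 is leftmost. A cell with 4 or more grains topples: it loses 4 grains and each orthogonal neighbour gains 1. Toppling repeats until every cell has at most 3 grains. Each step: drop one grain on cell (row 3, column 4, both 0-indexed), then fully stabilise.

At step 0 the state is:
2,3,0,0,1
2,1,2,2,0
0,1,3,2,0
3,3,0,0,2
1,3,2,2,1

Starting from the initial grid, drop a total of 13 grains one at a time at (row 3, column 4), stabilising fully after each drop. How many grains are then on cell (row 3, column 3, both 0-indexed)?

2

0) 2,3,0,0,1
2,1,2,2,0
0,1,3,2,0
3,3,0,0,2
1,3,2,2,1
1) 2,3,0,0,1
2,1,2,2,0
0,1,3,2,0
3,3,0,0,3
1,3,2,2,1
2) 2,3,0,0,1
2,1,2,2,0
0,1,3,2,1
3,3,0,1,0
1,3,2,2,2
3) 2,3,0,0,1
2,1,2,2,0
0,1,3,2,1
3,3,0,1,1
1,3,2,2,2
4) 2,3,0,0,1
2,1,2,2,0
0,1,3,2,1
3,3,0,1,2
1,3,2,2,2
5) 2,3,0,0,1
2,1,2,2,0
0,1,3,2,1
3,3,0,1,3
1,3,2,2,2
6) 2,3,0,0,1
2,1,2,2,0
0,1,3,2,2
3,3,0,2,0
1,3,2,2,3
7) 2,3,0,0,1
2,1,2,2,0
0,1,3,2,2
3,3,0,2,1
1,3,2,2,3
8) 2,3,0,0,1
2,1,2,2,0
0,1,3,2,2
3,3,0,2,2
1,3,2,2,3
9) 2,3,0,0,1
2,1,2,2,0
0,1,3,2,2
3,3,0,2,3
1,3,2,2,3
10) 2,3,0,0,1
2,1,2,2,0
0,1,3,2,3
3,3,0,3,1
1,3,2,3,0
11) 2,3,0,0,1
2,1,2,2,0
0,1,3,2,3
3,3,0,3,2
1,3,2,3,0
12) 2,3,0,0,1
2,1,2,2,0
0,1,3,2,3
3,3,0,3,3
1,3,2,3,0
13) 2,3,0,0,1
2,1,3,3,1
0,2,0,1,1
3,3,2,2,2
1,3,3,0,2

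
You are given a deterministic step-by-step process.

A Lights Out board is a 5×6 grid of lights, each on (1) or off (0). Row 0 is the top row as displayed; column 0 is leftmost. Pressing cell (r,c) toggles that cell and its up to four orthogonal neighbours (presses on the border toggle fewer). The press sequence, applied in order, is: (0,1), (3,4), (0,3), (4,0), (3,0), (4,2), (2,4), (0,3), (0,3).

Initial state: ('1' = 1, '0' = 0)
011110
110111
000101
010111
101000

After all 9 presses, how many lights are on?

10

t=0: 011110
110111
000101
010111
101000
t=1: 100110
100111
000101
010111
101000
t=2: 100110
100111
000111
010000
101010
t=3: 101000
100011
000111
010000
101010
t=4: 101000
100011
000111
110000
011010
t=5: 101000
100011
100111
000000
111010
t=6: 101000
100011
100111
001000
100110
t=7: 101000
100001
100000
001010
100110
t=8: 100110
100101
100000
001010
100110
t=9: 101000
100001
100000
001010
100110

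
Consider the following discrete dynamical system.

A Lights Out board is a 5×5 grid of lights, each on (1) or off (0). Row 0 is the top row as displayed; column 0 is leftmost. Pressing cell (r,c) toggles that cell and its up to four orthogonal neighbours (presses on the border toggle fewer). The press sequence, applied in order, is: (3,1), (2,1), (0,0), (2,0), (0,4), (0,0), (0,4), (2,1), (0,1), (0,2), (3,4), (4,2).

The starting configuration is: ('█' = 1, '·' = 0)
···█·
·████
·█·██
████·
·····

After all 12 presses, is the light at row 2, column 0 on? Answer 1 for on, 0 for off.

t=0: ···█·
·████
·█·██
████·
·····
t=1: ···█·
·████
···██
···█·
·█···
t=2: ···█·
··███
█████
·█·█·
·█···
t=3: ██·█·
█·███
█████
·█·█·
·█···
t=4: ██·█·
··███
··███
██·█·
·█···
t=5: ██··█
··██·
··███
██·█·
·█···
t=6: ····█
█·██·
··███
██·█·
·█···
t=7: ···█·
█·███
··███
██·█·
·█···
t=8: ···█·
█████
██·██
█··█·
·█···
t=9: ████·
█·███
██·██
█··█·
·█···
t=10: █····
█··██
██·██
█··█·
·█···
t=11: █····
█··██
██·█·
█···█
·█··█
t=12: █····
█··██
██·█·
█·█·█
··███

1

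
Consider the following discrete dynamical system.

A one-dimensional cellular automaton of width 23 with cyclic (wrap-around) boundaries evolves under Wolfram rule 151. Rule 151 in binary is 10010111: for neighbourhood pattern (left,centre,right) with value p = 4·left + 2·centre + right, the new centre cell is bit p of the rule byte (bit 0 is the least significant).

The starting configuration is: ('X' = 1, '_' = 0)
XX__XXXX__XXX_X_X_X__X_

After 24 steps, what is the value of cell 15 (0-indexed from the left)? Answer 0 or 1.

k=0  XX__XXXX__XXX_X_X_X__X_
k=1  __XX_XX_XX_X__X_X_XXXX_
k=2  XX_________XXXX_X__XX_X
k=3  X_XXXXXXXXX_XX__XXX____
k=4  X__XXXXXXX____XX_X_XXXX
k=5  _XX_XXXXX_XXXX___X__XXX
k=6  _____XXX___XX_XXXXXX_X_
k=7  XXXXX_X_XXX____XXXX__XX
k=8  XXXX__X__X_XXXX_XX_XX_X
k=9  XXX_XXXXXX__XX_________
k=10  _X___XXXX_XX__XXXXXXXXX
k=11  _XXXX_XX____XX_XXXXXXX_
k=12  X_XX____XXXX____XXXXX_X
k=13  ____XXXX_XX_XXXX_XXX___
k=14  XXXX_XX______XX___X_XXX
k=15  XXX____XXXXXX__XXXX__XX
k=16  XX_XXXX_XXXX_XX_XX_XX_X
k=17  X___XX___XX____________
k=18  XXXX__XXX__XXXXXXXXXXXX
k=19  XXX_XX_X_XX_XXXXXXXXXXX
k=20  XX_____X_____XXXXXXXXXX
k=21  X_XXXXXXXXXXX_XXXXXXXXX
k=22  ___XXXXXXXXX___XXXXXXXX
k=23  XXX_XXXXXXX_XXX_XXXXXX_
k=24  _X___XXXXX___X___XXXX__

0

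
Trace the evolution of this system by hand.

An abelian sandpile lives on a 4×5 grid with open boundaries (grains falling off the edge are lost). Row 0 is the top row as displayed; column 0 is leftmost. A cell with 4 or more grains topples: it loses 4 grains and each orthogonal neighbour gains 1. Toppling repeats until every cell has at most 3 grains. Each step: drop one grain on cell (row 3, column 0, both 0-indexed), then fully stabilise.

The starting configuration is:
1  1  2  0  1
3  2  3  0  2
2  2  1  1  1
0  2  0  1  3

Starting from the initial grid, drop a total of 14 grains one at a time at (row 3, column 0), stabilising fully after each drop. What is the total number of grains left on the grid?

30

0) 1  1  2  0  1
3  2  3  0  2
2  2  1  1  1
0  2  0  1  3
1) 1  1  2  0  1
3  2  3  0  2
2  2  1  1  1
1  2  0  1  3
2) 1  1  2  0  1
3  2  3  0  2
2  2  1  1  1
2  2  0  1  3
3) 1  1  2  0  1
3  2  3  0  2
2  2  1  1  1
3  2  0  1  3
4) 1  1  2  0  1
3  2  3  0  2
3  2  1  1  1
0  3  0  1  3
5) 1  1  2  0  1
3  2  3  0  2
3  2  1  1  1
1  3  0  1  3
6) 1  1  2  0  1
3  2  3  0  2
3  2  1  1  1
2  3  0  1  3
7) 1  1  2  0  1
3  2  3  0  2
3  2  1  1  1
3  3  0  1  3
8) 2  2  3  0  1
1  1  0  1  2
2  1  3  1  1
2  1  1  1  3
9) 2  2  3  0  1
1  1  0  1  2
2  1  3  1  1
3  1  1  1  3
10) 2  2  3  0  1
1  1  0  1  2
3  1  3  1  1
0  2  1  1  3
11) 2  2  3  0  1
1  1  0  1  2
3  1  3  1  1
1  2  1  1  3
12) 2  2  3  0  1
1  1  0  1  2
3  1  3  1  1
2  2  1  1  3
13) 2  2  3  0  1
1  1  0  1  2
3  1  3  1  1
3  2  1  1  3
14) 2  2  3  0  1
2  1  0  1  2
0  2  3  1  1
1  3  1  1  3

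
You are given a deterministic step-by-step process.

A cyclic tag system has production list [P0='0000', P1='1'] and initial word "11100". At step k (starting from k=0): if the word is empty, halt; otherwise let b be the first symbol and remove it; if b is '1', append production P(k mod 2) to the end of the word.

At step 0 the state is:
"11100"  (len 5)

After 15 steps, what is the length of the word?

4

[0] "11100"  (len 5)
[1] "11000000"  (len 8)
[2] "10000001"  (len 8)
[3] "00000010000"  (len 11)
[4] "0000010000"  (len 10)
[5] "000010000"  (len 9)
[6] "00010000"  (len 8)
[7] "0010000"  (len 7)
[8] "010000"  (len 6)
[9] "10000"  (len 5)
[10] "00001"  (len 5)
[11] "0001"  (len 4)
[12] "001"  (len 3)
[13] "01"  (len 2)
[14] "1"  (len 1)
[15] "0000"  (len 4)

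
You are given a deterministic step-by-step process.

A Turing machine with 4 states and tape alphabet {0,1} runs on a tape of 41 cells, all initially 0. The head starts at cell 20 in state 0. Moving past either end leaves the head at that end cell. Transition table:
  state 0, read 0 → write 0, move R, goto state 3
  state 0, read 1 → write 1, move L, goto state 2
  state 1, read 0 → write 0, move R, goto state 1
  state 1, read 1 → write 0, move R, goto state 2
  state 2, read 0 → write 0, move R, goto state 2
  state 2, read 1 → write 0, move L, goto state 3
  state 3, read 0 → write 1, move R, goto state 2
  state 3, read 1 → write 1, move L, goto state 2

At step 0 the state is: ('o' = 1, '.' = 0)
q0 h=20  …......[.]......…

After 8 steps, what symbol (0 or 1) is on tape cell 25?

t=0: q0 h=20  …......[.]......…
t=1: q3 h=21  …......[.]......…
t=2: q2 h=22  ….....o[.]......…
t=3: q2 h=23  …....o.[.]......…
t=4: q2 h=24  …...o..[.]......…
t=5: q2 h=25  …..o...[.]......…
t=6: q2 h=26  ….o....[.]......…
t=7: q2 h=27  …o.....[.]......…
t=8: q2 h=28  …......[.]......…

0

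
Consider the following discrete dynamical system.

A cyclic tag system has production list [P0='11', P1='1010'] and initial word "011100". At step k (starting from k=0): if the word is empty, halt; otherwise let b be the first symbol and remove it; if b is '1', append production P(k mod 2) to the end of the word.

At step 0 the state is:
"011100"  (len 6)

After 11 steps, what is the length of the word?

11

gen 0: "011100"  (len 6)
gen 1: "11100"  (len 5)
gen 2: "11001010"  (len 8)
gen 3: "100101011"  (len 9)
gen 4: "001010111010"  (len 12)
gen 5: "01010111010"  (len 11)
gen 6: "1010111010"  (len 10)
gen 7: "01011101011"  (len 11)
gen 8: "1011101011"  (len 10)
gen 9: "01110101111"  (len 11)
gen 10: "1110101111"  (len 10)
gen 11: "11010111111"  (len 11)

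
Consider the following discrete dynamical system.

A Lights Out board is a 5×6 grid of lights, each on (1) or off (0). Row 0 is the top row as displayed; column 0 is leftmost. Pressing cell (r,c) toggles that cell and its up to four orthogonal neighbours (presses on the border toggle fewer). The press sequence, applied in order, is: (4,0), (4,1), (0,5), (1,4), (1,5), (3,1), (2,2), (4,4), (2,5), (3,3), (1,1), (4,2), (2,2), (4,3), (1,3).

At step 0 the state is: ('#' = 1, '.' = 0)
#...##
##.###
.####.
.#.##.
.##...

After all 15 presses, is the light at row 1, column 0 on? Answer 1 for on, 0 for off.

gen 0: #...##
##.###
.####.
.#.##.
.##...
gen 1: #...##
##.###
.####.
##.##.
#.#...
gen 2: #...##
##.###
.####.
#..##.
.#....
gen 3: #.....
##.##.
.####.
#..##.
.#....
gen 4: #...#.
##...#
.###..
#..##.
.#....
gen 5: #...##
##..#.
.###.#
#..##.
.#....
gen 6: #...##
##..#.
..##.#
.####.
......
gen 7: #...##
###.#.
.#...#
.#.##.
......
gen 8: #...##
###.#.
.#...#
.#.#..
...###
gen 9: #...##
###.##
.#..#.
.#.#.#
...###
gen 10: #...##
###.##
.#.##.
.##.##
....##
gen 11: ##..##
....##
...##.
.##.##
....##
gen 12: ##..##
....##
...##.
.#..##
.#####
gen 13: ##..##
..#.##
.##.#.
.##.##
.#####
gen 14: ##..##
..#.##
.##.#.
.#####
.#...#
gen 15: ##.###
...#.#
.####.
.#####
.#...#

0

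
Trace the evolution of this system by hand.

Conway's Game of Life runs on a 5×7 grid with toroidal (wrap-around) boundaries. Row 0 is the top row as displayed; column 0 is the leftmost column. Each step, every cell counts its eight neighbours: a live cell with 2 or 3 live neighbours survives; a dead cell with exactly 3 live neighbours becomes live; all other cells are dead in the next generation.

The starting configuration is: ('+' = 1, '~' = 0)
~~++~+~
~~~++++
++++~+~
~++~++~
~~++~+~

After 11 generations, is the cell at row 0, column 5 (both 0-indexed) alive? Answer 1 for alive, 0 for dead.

gen 0: ~~++~+~
~~~++++
++++~+~
~++~++~
~~++~+~
gen 1: ~~~~~~~
+~~~~~~
+~~~~~~
+~~~~+~
~~~~~++
gen 2: ~~~~~~+
~~~~~~~
++~~~~~
+~~~~+~
~~~~~++
gen 3: ~~~~~++
+~~~~~~
++~~~~+
++~~~+~
+~~~~+~
gen 4: +~~~~+~
~+~~~+~
~~~~~~~
~~~~~+~
++~~++~
gen 5: +~~~~+~
~~~~~~+
~~~~~~~
~~~~+++
++~~++~
gen 6: ++~~++~
~~~~~~+
~~~~~~+
+~~~+~+
++~~~~~
gen 7: ~+~~~+~
~~~~~~+
~~~~~~+
~+~~~++
~~~~+~~
gen 8: ~~~~~+~
+~~~~++
~~~~~~+
+~~~~++
+~~~+~+
gen 9: ~~~~+~~
+~~~~+~
~~~~~~~
~~~~~~~
+~~~+~~
gen 10: ~~~~+++
~~~~~~~
~~~~~~~
~~~~~~~
~~~~~~~
gen 11: ~~~~~+~
~~~~~+~
~~~~~~~
~~~~~~~
~~~~~+~

1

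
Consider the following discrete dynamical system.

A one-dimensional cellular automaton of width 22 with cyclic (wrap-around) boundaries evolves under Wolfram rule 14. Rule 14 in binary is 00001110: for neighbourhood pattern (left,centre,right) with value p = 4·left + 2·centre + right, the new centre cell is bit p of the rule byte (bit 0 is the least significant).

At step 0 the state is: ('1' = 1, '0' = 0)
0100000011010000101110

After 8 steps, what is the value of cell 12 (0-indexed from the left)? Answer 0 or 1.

[0] 0100000011010000101110
[1] 1100000110010001101000
[2] 1000001100110011001001
[3] 0000011001100110011011
[4] 0000110011001100110010
[5] 0001100110011001100110
[6] 0011001100110011001100
[7] 0110011001100110011000
[8] 1100110011001100110000

1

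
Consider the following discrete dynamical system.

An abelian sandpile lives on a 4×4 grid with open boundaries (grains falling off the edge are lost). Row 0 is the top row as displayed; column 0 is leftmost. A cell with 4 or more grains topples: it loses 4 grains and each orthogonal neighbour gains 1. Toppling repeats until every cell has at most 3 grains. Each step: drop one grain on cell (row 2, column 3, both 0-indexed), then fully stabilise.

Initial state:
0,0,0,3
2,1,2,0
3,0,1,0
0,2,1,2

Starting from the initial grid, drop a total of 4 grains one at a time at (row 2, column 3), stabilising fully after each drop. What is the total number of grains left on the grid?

20

gen 0: 0,0,0,3
2,1,2,0
3,0,1,0
0,2,1,2
gen 1: 0,0,0,3
2,1,2,0
3,0,1,1
0,2,1,2
gen 2: 0,0,0,3
2,1,2,0
3,0,1,2
0,2,1,2
gen 3: 0,0,0,3
2,1,2,0
3,0,1,3
0,2,1,2
gen 4: 0,0,0,3
2,1,2,1
3,0,2,0
0,2,1,3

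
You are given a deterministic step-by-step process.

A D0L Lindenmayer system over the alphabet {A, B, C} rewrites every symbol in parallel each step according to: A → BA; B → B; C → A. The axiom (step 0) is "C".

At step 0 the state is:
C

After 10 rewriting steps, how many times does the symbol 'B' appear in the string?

t=0: C
t=1: A
t=2: BA
t=3: BBA
t=4: BBBA
t=5: BBBBA
t=6: BBBBBA
t=7: BBBBBBA
t=8: BBBBBBBA
t=9: BBBBBBBBA
t=10: BBBBBBBBBA

9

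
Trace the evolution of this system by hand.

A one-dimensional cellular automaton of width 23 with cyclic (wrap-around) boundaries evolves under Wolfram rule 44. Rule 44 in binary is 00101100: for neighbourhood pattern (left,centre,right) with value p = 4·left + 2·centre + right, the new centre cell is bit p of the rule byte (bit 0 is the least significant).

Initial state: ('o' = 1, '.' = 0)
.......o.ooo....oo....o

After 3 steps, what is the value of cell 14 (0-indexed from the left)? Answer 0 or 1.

0

[0] .......o.ooo....oo....o
[1] .......ooo......o.....o
[2] .......o........o.....o
[3] .......o........o.....o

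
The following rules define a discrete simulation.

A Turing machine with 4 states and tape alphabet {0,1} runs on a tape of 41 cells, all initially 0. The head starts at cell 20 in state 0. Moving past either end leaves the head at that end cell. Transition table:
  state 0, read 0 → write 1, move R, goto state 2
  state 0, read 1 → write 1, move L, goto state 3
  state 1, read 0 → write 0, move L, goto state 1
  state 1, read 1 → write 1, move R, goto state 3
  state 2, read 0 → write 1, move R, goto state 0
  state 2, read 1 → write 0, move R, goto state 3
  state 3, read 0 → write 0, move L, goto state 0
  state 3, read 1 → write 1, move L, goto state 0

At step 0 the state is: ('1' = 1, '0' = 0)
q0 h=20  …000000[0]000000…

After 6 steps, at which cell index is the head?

26

gen 0: q0 h=20  …000000[0]000000…
gen 1: q2 h=21  …000001[0]000000…
gen 2: q0 h=22  …000011[0]000000…
gen 3: q2 h=23  …000111[0]000000…
gen 4: q0 h=24  …001111[0]000000…
gen 5: q2 h=25  …011111[0]000000…
gen 6: q0 h=26  …111111[0]000000…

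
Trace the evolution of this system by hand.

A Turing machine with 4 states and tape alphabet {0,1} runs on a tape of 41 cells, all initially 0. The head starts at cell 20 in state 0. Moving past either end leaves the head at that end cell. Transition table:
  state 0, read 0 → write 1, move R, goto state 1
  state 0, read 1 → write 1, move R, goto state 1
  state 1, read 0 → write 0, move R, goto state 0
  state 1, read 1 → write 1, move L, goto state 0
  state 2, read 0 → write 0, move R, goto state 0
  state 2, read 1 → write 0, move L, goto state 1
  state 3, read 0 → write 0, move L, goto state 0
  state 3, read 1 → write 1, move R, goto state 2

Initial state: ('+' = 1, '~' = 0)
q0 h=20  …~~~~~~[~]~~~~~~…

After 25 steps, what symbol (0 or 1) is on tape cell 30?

1

t=0: q0 h=20  …~~~~~~[~]~~~~~~…
t=1: q1 h=21  …~~~~~+[~]~~~~~~…
t=2: q0 h=22  …~~~~+~[~]~~~~~~…
t=3: q1 h=23  …~~~+~+[~]~~~~~~…
t=4: q0 h=24  …~~+~+~[~]~~~~~~…
t=5: q1 h=25  …~+~+~+[~]~~~~~~…
t=6: q0 h=26  …+~+~+~[~]~~~~~~…
t=7: q1 h=27  …~+~+~+[~]~~~~~~…
t=8: q0 h=28  …+~+~+~[~]~~~~~~…
t=9: q1 h=29  …~+~+~+[~]~~~~~~…
t=10: q0 h=30  …+~+~+~[~]~~~~~~…
t=11: q1 h=31  …~+~+~+[~]~~~~~~…
t=12: q0 h=32  …+~+~+~[~]~~~~~~…
t=13: q1 h=33  …~+~+~+[~]~~~~~~…
t=14: q0 h=34  …+~+~+~[~]~~~~~~|
t=15: q1 h=35  …~+~+~+[~]~~~~~|
t=16: q0 h=36  …+~+~+~[~]~~~~|
t=17: q1 h=37  …~+~+~+[~]~~~|
t=18: q0 h=38  …+~+~+~[~]~~|
t=19: q1 h=39  …~+~+~+[~]~|
t=20: q0 h=40  …+~+~+~[~]|
t=21: q1 h=40  …+~+~+~[+]|
t=22: q0 h=39  …~+~+~+[~]+|
t=23: q1 h=40  …+~+~++[+]|
t=24: q0 h=39  …~+~+~+[+]+|
t=25: q1 h=40  …+~+~++[+]|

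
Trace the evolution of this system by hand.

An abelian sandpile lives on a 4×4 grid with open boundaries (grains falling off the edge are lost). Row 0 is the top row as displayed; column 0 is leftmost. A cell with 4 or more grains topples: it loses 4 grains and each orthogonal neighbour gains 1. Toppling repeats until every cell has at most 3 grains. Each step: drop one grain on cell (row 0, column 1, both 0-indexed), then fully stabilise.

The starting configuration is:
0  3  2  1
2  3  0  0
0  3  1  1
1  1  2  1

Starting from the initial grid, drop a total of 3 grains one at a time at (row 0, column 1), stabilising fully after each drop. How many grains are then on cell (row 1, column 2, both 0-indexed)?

[0] 0  3  2  1
2  3  0  0
0  3  1  1
1  1  2  1
[1] 1  1  3  1
3  1  1  0
1  0  2  1
1  2  2  1
[2] 1  2  3  1
3  1  1  0
1  0  2  1
1  2  2  1
[3] 1  3  3  1
3  1  1  0
1  0  2  1
1  2  2  1

1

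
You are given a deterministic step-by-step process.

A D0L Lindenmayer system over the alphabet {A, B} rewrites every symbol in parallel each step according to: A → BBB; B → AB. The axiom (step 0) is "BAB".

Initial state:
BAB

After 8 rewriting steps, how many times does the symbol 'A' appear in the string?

725

0) BAB
1) ABBBBAB
2) BBBABABABABBBBAB
3) ABABABBBBABBBBABBBBABBBBABABABABBBBAB
4) BBBABBBBABBBBABABABABBBBABABABABBBBABABABABBBBABABABABBBBABBBBABBBBABBBBABABABABBBBAB
5) ABABABBBBABABABABBBBABABABABBBBABBBBABBBBABBBBABABABABBBBA…BABABBBBABABABABBBBABABABABBBBABBBBABBBBABBBBABABABABBBBAB  (len 196)
6) BBBABBBBABBBBABABABABBBBABBBBABBBBABBBBABABABABBBBABBBBABB…BABABBBBABABABABBBBABABABABBBBABBBBABBBBABBBBABABABABBBBAB  (len 451)
7) ABABABBBBABABABABBBBABABABABBBBABBBBABBBBABBBBABABABABBBBA…BABABBBBABABABABBBBABABABABBBBABBBBABBBBABBBBABABABABBBBAB  (len 1039)
8) BBBABBBBABBBBABABABABBBBABBBBABBBBABBBBABABABABBBBABBBBABB…BABABBBBABABABABBBBABABABABBBBABBBBABBBBABBBBABABABABBBBAB  (len 2392)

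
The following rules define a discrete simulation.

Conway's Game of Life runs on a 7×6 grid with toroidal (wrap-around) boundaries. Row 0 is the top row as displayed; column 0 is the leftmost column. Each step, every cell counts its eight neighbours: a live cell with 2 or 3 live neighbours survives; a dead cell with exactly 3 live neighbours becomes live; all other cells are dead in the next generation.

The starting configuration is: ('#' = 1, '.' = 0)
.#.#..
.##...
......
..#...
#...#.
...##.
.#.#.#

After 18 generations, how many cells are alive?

[0] .#.#..
.##...
......
..#...
#...#.
...##.
.#.#.#
[1] .#.##.
.##...
.##...
......
....##
#.##..
#..#..
[2] ##.##.
#.....
.##...
......
...###
####..
#....#
[3] .#..#.
#..#.#
.#....
..###.
##.###
.###..
......
[4] #...##
###.##
##...#
......
#....#
.#.#.#
.#.#..
[5] ......
..##..
..#.#.
.#....
#...##
.#...#
.#.#..
[6] ...#..
..##..
.##...
##.##.
.#..##
.##..#
#.#...
[7] .#.#..
.#.#..
#...#.
...##.
......
..####
#.##..
[8] ##.##.
##.##.
..#.##
...###
..#..#
.##.##
#....#
[9] ...#..
......
.##...
#.#...
.##...
.####.
......
[10] ......
..#...
.##...
#..#..
#.....
.#.#..
....#.
[11] ......
.##...
.###..
#.#...
###...
......
......
[12] ......
.#.#..
#..#..
#.....
#.#...
.#....
......
[13] ......
..#...
###...
#....#
#.....
.#....
......
[14] ......
..#...
#.#..#
.....#
##...#
......
......
[15] ......
.#....
##...#
....#.
#....#
#.....
......
[16] ......
.#....
##...#
.#..#.
#....#
#....#
......
[17] ......
.#....
.##..#
.#..#.
.#..#.
#....#
......
[18] ......
###...
.##...
.#.###
.#..#.
#....#
......

13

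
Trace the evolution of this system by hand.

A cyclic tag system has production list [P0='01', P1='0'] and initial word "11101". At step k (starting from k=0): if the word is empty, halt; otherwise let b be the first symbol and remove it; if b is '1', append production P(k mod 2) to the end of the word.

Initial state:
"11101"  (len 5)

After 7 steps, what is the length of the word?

7

t=0: "11101"  (len 5)
t=1: "110101"  (len 6)
t=2: "101010"  (len 6)
t=3: "0101001"  (len 7)
t=4: "101001"  (len 6)
t=5: "0100101"  (len 7)
t=6: "100101"  (len 6)
t=7: "0010101"  (len 7)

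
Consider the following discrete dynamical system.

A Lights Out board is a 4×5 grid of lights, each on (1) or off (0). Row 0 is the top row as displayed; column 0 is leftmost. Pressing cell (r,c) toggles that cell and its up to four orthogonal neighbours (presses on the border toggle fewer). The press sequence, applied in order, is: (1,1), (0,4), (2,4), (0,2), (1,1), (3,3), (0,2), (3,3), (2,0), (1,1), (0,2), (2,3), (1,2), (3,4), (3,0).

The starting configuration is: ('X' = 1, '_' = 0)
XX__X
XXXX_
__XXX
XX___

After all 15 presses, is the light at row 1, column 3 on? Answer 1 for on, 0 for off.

1

0) XX__X
XXXX_
__XXX
XX___
1) X___X
___X_
_XXXX
XX___
2) X__X_
___XX
_XXXX
XX___
3) X__X_
___X_
_XX__
XX__X
4) XXX__
__XX_
_XX__
XX__X
5) X_X__
XX_X_
__X__
XX__X
6) X_X__
XX_X_
__XX_
XXXX_
7) XX_X_
XXXX_
__XX_
XXXX_
8) XX_X_
XXXX_
__X__
XX__X
9) XX_X_
_XXX_
XXX__
_X__X
10) X__X_
X__X_
X_X__
_X__X
11) XXX__
X_XX_
X_X__
_X__X
12) XXX__
X_X__
X__XX
_X_XX
13) XX___
XX_X_
X_XXX
_X_XX
14) XX___
XX_X_
X_XX_
_X___
15) XX___
XX_X_
__XX_
X____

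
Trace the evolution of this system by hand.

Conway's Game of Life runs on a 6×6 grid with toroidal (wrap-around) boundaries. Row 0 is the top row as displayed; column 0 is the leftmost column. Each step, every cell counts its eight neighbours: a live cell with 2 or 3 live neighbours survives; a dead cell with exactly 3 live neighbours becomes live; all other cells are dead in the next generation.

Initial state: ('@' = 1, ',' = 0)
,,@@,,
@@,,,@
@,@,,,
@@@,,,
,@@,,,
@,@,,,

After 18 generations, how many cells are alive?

10

0) ,,@@,,
@@,,,@
@,@,,,
@@@,,,
,@@,,,
@,@,,,
1) ,,@@,@
@,,@,@
,,@,,,
@,,@,,
,,,@,,
,,,,,,
2) @,@@,@
@@,@,@
@@@@@@
,,@@,,
,,,,,,
,,@@@,
3) ,,,,,,
,,,,,,
,,,,,,
@,,,,@
,,,,@,
,@@,@@
4) ,,,,,,
,,,,,,
,,,,,,
,,,,,@
,@,@@,
,,,@@@
5) ,,,,@,
,,,,,,
,,,,,,
,,,,@,
@,@@,,
,,@@,@
6) ,,,@@,
,,,,,,
,,,,,,
,,,@,,
,@@,,@
,@@,,@
7) ,,@@@,
,,,,,,
,,,,,,
,,@,,,
,@,@@,
,@,,,@
8) ,,@@@,
,,,@,,
,,,,,,
,,@@,,
@@,@@,
@@,,,@
9) @@@@@@
,,@@@,
,,@@,,
,@@@@,
,,,@@,
,,,,,,
10) @@,,,@
@,,,,,
,,,,,,
,@,,,,
,,,,@,
@@,,,,
11) ,,,,,@
@@,,,@
,,,,,,
,,,,,,
@@,,,,
,@,,,,
12) ,@,,,@
@,,,,@
@,,,,,
,,,,,,
@@,,,,
,@,,,,
13) ,@,,,@
,@,,,@
@,,,,@
@@,,,,
@@,,,,
,@@,,,
14) ,@,,,,
,@,,@@
,,,,,@
,,,,,,
,,,,,,
,,@,,,
15) @@@,,,
,,,,@@
@,,,@@
,,,,,,
,,,,,,
,,,,,,
16) @@,,,@
,,,@@,
@,,,@,
,,,,,@
,,,,,,
,@,,,,
17) @@@,@@
,@,@@,
,,,@@,
,,,,,@
,,,,,,
,@,,,,
18) ,,,,@@
,@,,,,
,,@@,@
,,,,@,
,,,,,,
,@@,,@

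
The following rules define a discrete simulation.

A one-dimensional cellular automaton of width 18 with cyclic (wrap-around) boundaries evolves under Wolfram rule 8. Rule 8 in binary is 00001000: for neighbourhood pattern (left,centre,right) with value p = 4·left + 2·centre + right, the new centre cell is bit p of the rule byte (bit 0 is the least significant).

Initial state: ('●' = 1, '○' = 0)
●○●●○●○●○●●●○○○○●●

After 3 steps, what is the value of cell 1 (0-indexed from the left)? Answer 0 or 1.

0

0) ●○●●○●○●○●●●○○○○●●
1) ○○●○○○○○○●○○○○○○●○
2) ○○○○○○○○○○○○○○○○○○
3) ○○○○○○○○○○○○○○○○○○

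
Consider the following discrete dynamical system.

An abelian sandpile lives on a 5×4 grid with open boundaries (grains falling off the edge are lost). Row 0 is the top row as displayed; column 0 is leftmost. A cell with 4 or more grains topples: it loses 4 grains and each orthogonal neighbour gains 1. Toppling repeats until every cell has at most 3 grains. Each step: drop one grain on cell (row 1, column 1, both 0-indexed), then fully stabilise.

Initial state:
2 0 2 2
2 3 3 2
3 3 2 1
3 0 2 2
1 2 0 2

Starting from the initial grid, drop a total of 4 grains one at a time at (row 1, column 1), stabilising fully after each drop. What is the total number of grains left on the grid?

[0] 2 0 2 2
2 3 3 2
3 3 2 1
3 0 2 2
1 2 0 2
[1] 3 1 3 2
0 3 1 3
2 2 0 2
0 2 3 2
2 2 0 2
[2] 3 2 3 2
1 0 2 3
2 3 0 2
0 2 3 2
2 2 0 2
[3] 3 2 3 2
1 1 2 3
2 3 0 2
0 2 3 2
2 2 0 2
[4] 3 2 3 2
1 2 2 3
2 3 0 2
0 2 3 2
2 2 0 2

38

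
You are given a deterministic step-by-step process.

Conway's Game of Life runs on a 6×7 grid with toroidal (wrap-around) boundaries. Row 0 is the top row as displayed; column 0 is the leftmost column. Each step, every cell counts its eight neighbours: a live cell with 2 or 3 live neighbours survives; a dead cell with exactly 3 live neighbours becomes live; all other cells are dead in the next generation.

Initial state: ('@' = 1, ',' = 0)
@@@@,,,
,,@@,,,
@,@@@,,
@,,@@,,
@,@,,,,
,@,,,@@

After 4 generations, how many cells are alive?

8

t=0: @@@@,,,
,,@@,,,
@,@@@,,
@,,@@,,
@,@,,,,
,@,,,@@
t=1: @,,@@,@
@,,,,,,
,,,,,,,
@,,,@,@
@,@@@@,
,,,@,,@
t=2: @,,@@@@
@,,,,,@
@,,,,,@
@@,,@,@
@@@,,,,
,@,,,,,
t=3: ,@,,@@,
,@,,@,,
,,,,,,,
,,@,,@,
,,@,,,@
,,,@@@,
t=4: ,,@,,,,
,,,,@@,
,,,,,,,
,,,,,,,
,,@,,,@
,,@@,,@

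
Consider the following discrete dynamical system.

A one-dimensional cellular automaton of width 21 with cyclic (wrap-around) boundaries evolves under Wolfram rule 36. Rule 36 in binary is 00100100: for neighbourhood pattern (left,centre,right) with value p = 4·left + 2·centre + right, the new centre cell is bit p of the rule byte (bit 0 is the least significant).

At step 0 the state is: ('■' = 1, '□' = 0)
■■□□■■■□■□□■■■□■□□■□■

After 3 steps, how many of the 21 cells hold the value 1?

0

gen 0: ■■□□■■■□■□□■■■□■□□■□■
gen 1: □□□□□□□■■□□□□□■■□□■■□
gen 2: □□□□□□□□□□□□□□□□□□□□□
gen 3: □□□□□□□□□□□□□□□□□□□□□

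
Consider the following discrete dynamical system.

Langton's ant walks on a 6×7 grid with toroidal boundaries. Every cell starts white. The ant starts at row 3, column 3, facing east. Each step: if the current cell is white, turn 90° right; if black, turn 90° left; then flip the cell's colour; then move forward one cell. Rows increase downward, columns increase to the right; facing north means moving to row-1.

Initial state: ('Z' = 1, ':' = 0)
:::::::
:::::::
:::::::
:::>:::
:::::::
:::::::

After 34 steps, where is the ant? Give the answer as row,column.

2,0

step 0: :::::::
:::::::
:::::::
:::>:::
:::::::
:::::::
step 1: :::::::
:::::::
:::::::
:::Z:::
:::v:::
:::::::
step 2: :::::::
:::::::
:::::::
:::Z:::
::<Z:::
:::::::
step 3: :::::::
:::::::
:::::::
::^Z:::
::ZZ:::
:::::::
step 4: :::::::
:::::::
:::::::
::Z>:::
::ZZ:::
:::::::
step 5: :::::::
:::::::
:::^:::
::Z::::
::ZZ:::
:::::::
step 6: :::::::
:::::::
:::Z>::
::Z::::
::ZZ:::
:::::::
step 7: :::::::
:::::::
:::ZZ::
::Z:v::
::ZZ:::
:::::::
step 8: :::::::
:::::::
:::ZZ::
::Z<Z::
::ZZ:::
:::::::
step 9: :::::::
:::::::
:::^Z::
::ZZZ::
::ZZ:::
:::::::
step 10: :::::::
:::::::
::<:Z::
::ZZZ::
::ZZ:::
:::::::
step 11: :::::::
::^::::
::Z:Z::
::ZZZ::
::ZZ:::
:::::::
step 12: :::::::
::Z>:::
::Z:Z::
::ZZZ::
::ZZ:::
:::::::
step 13: :::::::
::ZZ:::
::ZvZ::
::ZZZ::
::ZZ:::
:::::::
step 14: :::::::
::ZZ:::
::<ZZ::
::ZZZ::
::ZZ:::
:::::::
step 15: :::::::
::ZZ:::
:::ZZ::
::vZZ::
::ZZ:::
:::::::
step 16: :::::::
::ZZ:::
:::ZZ::
:::>Z::
::ZZ:::
:::::::
step 17: :::::::
::ZZ:::
:::^Z::
::::Z::
::ZZ:::
:::::::
step 18: :::::::
::ZZ:::
::<:Z::
::::Z::
::ZZ:::
:::::::
step 19: :::::::
::^Z:::
::Z:Z::
::::Z::
::ZZ:::
:::::::
step 20: :::::::
:<:Z:::
::Z:Z::
::::Z::
::ZZ:::
:::::::
step 21: :^:::::
:Z:Z:::
::Z:Z::
::::Z::
::ZZ:::
:::::::
step 22: :Z>::::
:Z:Z:::
::Z:Z::
::::Z::
::ZZ:::
:::::::
step 23: :ZZ::::
:ZvZ:::
::Z:Z::
::::Z::
::ZZ:::
:::::::
step 24: :ZZ::::
:<ZZ:::
::Z:Z::
::::Z::
::ZZ:::
:::::::
step 25: :ZZ::::
::ZZ:::
:vZ:Z::
::::Z::
::ZZ:::
:::::::
step 26: :ZZ::::
::ZZ:::
<ZZ:Z::
::::Z::
::ZZ:::
:::::::
step 27: :ZZ::::
^:ZZ:::
ZZZ:Z::
::::Z::
::ZZ:::
:::::::
step 28: :ZZ::::
Z>ZZ:::
ZZZ:Z::
::::Z::
::ZZ:::
:::::::
step 29: :ZZ::::
ZZZZ:::
ZvZ:Z::
::::Z::
::ZZ:::
:::::::
step 30: :ZZ::::
ZZZZ:::
Z:>:Z::
::::Z::
::ZZ:::
:::::::
step 31: :ZZ::::
ZZ^Z:::
Z:::Z::
::::Z::
::ZZ:::
:::::::
step 32: :ZZ::::
Z<:Z:::
Z:::Z::
::::Z::
::ZZ:::
:::::::
step 33: :ZZ::::
Z::Z:::
Zv::Z::
::::Z::
::ZZ:::
:::::::
step 34: :ZZ::::
Z::Z:::
<Z::Z::
::::Z::
::ZZ:::
:::::::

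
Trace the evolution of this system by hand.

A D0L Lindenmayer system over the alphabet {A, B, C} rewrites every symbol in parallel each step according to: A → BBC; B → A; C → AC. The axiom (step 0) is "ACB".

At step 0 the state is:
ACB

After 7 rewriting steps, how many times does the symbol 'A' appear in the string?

step 0: ACB
step 1: BBCACA
step 2: AAACBBCACBBC
step 3: BBCBBCBBCACAAACBBCACAAAC
step 4: AAACAAACAAACBBCACBBCBBCBBCACAAACBBCACBBCBBCBBCAC
step 5: BBCBBCBBCACBBCBBCBBCACBBCBBCBBCACAAACBBCACAAACAAACAAACBBCACBBCBBCBBCACAAACBBCACAAACAAACAAACBBCAC
step 6: AAACAAACAAACBBCACAAACAAACAAACBBCACAAACAAACAAACBBCACBBCBBCB…BCBBCACAAACBBCACBBCBBCBBCACBBCBBCBBCACBBCBBCBBCACAAACBBCAC  (len 192)
step 7: BBCBBCBBCACBBCBBCBBCACBBCBBCBBCACAAACBBCACBBCBBCBBCACBBCBB…BCACAAACAAACAAACBBCACAAACAAACAAACBBCACBBCBBCBBCACAAACBBCAC  (len 384)

128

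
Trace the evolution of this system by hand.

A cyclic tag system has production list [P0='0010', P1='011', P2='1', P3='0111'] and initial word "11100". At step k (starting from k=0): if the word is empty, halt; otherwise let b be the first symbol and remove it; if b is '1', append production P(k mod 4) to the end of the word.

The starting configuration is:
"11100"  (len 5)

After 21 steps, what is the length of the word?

t=0: "11100"  (len 5)
t=1: "11000010"  (len 8)
t=2: "1000010011"  (len 10)
t=3: "0000100111"  (len 10)
t=4: "000100111"  (len 9)
t=5: "00100111"  (len 8)
t=6: "0100111"  (len 7)
t=7: "100111"  (len 6)
t=8: "001110111"  (len 9)
t=9: "01110111"  (len 8)
t=10: "1110111"  (len 7)
t=11: "1101111"  (len 7)
t=12: "1011110111"  (len 10)
t=13: "0111101110010"  (len 13)
t=14: "111101110010"  (len 12)
t=15: "111011100101"  (len 12)
t=16: "110111001010111"  (len 15)
t=17: "101110010101110010"  (len 18)
t=18: "01110010101110010011"  (len 20)
t=19: "1110010101110010011"  (len 19)
t=20: "1100101011100100110111"  (len 22)
t=21: "1001010111001001101110010"  (len 25)

25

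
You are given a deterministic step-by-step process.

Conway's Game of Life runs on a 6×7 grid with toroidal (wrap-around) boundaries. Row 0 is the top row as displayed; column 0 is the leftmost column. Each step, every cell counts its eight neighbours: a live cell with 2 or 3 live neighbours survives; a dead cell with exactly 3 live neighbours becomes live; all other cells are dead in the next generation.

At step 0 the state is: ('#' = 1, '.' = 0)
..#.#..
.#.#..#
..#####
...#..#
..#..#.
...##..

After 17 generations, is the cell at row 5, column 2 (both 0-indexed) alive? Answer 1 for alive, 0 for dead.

t=0: ..#.#..
.#.#..#
..#####
...#..#
..#..#.
...##..
t=1: ..#.##.
##....#
......#
......#
..#..#.
..#.##.
t=2: #.#.#..
##....#
.....##
.....##
...####
.##...#
t=3: ..##.#.
.#.....
.......
#......
..###..
.##...#
t=4: #..#...
..#....
.......
...#...
#.##...
.#...#.
t=5: .##....
.......
.......
..##...
.####..
##.##.#
t=6: .###...
.......
.......
.#..#..
.....#.
....##.
t=7: ..###..
..#....
.......
.......
.....#.
..####.
t=8: .#...#.
..#....
.......
.......
...#.#.
..#..#.
t=9: .##....
.......
.......
.......
....#..
..#..##
t=10: .##....
.......
.......
.......
.....#.
.###.#.
t=11: .#.#...
.......
.......
.......
..#.#..
.#.##..
t=12: ...##..
.......
.......
.......
..#.#..
.#..#..
t=13: ...##..
.......
.......
.......
...#...
..#.##.
t=14: ...###.
.......
.......
.......
...##..
..#..#.
t=15: ...###.
....#..
.......
.......
...##..
..#..#.
t=16: ...#.#.
...###.
.......
.......
...##..
..#..#.
t=17: ..##.##
...#.#.
....#..
.......
...##..
..#..#.

1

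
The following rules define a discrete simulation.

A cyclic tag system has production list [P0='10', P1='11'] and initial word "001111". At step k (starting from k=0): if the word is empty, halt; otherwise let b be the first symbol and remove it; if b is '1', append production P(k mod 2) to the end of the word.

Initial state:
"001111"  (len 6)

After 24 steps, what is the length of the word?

14

[0] "001111"  (len 6)
[1] "01111"  (len 5)
[2] "1111"  (len 4)
[3] "11110"  (len 5)
[4] "111011"  (len 6)
[5] "1101110"  (len 7)
[6] "10111011"  (len 8)
[7] "011101110"  (len 9)
[8] "11101110"  (len 8)
[9] "110111010"  (len 9)
[10] "1011101011"  (len 10)
[11] "01110101110"  (len 11)
[12] "1110101110"  (len 10)
[13] "11010111010"  (len 11)
[14] "101011101011"  (len 12)
[15] "0101110101110"  (len 13)
[16] "101110101110"  (len 12)
[17] "0111010111010"  (len 13)
[18] "111010111010"  (len 12)
[19] "1101011101010"  (len 13)
[20] "10101110101011"  (len 14)
[21] "010111010101110"  (len 15)
[22] "10111010101110"  (len 14)
[23] "011101010111010"  (len 15)
[24] "11101010111010"  (len 14)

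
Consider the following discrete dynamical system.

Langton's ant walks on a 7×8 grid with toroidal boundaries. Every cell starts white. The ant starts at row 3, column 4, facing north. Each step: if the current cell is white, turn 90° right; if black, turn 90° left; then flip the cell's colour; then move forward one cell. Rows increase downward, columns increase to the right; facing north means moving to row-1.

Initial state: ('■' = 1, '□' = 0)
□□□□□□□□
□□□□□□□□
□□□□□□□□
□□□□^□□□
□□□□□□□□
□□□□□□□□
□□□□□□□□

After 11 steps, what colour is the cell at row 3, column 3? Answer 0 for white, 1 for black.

0

[0] □□□□□□□□
□□□□□□□□
□□□□□□□□
□□□□^□□□
□□□□□□□□
□□□□□□□□
□□□□□□□□
[1] □□□□□□□□
□□□□□□□□
□□□□□□□□
□□□□■>□□
□□□□□□□□
□□□□□□□□
□□□□□□□□
[2] □□□□□□□□
□□□□□□□□
□□□□□□□□
□□□□■■□□
□□□□□v□□
□□□□□□□□
□□□□□□□□
[3] □□□□□□□□
□□□□□□□□
□□□□□□□□
□□□□■■□□
□□□□<■□□
□□□□□□□□
□□□□□□□□
[4] □□□□□□□□
□□□□□□□□
□□□□□□□□
□□□□^■□□
□□□□■■□□
□□□□□□□□
□□□□□□□□
[5] □□□□□□□□
□□□□□□□□
□□□□□□□□
□□□<□■□□
□□□□■■□□
□□□□□□□□
□□□□□□□□
[6] □□□□□□□□
□□□□□□□□
□□□^□□□□
□□□■□■□□
□□□□■■□□
□□□□□□□□
□□□□□□□□
[7] □□□□□□□□
□□□□□□□□
□□□■>□□□
□□□■□■□□
□□□□■■□□
□□□□□□□□
□□□□□□□□
[8] □□□□□□□□
□□□□□□□□
□□□■■□□□
□□□■v■□□
□□□□■■□□
□□□□□□□□
□□□□□□□□
[9] □□□□□□□□
□□□□□□□□
□□□■■□□□
□□□<■■□□
□□□□■■□□
□□□□□□□□
□□□□□□□□
[10] □□□□□□□□
□□□□□□□□
□□□■■□□□
□□□□■■□□
□□□v■■□□
□□□□□□□□
□□□□□□□□
[11] □□□□□□□□
□□□□□□□□
□□□■■□□□
□□□□■■□□
□□<■■■□□
□□□□□□□□
□□□□□□□□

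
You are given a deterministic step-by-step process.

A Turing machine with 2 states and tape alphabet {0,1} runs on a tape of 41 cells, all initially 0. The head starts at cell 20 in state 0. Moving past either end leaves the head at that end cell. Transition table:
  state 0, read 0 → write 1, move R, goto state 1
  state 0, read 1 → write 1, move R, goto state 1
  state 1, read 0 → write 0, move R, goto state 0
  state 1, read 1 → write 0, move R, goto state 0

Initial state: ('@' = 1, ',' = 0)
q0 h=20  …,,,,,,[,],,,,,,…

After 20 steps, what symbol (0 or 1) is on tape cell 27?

0) q0 h=20  …,,,,,,[,],,,,,,…
1) q1 h=21  …,,,,,@[,],,,,,,…
2) q0 h=22  …,,,,@,[,],,,,,,…
3) q1 h=23  …,,,@,@[,],,,,,,…
4) q0 h=24  …,,@,@,[,],,,,,,…
5) q1 h=25  …,@,@,@[,],,,,,,…
6) q0 h=26  …@,@,@,[,],,,,,,…
7) q1 h=27  …,@,@,@[,],,,,,,…
8) q0 h=28  …@,@,@,[,],,,,,,…
9) q1 h=29  …,@,@,@[,],,,,,,…
10) q0 h=30  …@,@,@,[,],,,,,,…
11) q1 h=31  …,@,@,@[,],,,,,,…
12) q0 h=32  …@,@,@,[,],,,,,,…
13) q1 h=33  …,@,@,@[,],,,,,,…
14) q0 h=34  …@,@,@,[,],,,,,,|
15) q1 h=35  …,@,@,@[,],,,,,|
16) q0 h=36  …@,@,@,[,],,,,|
17) q1 h=37  …,@,@,@[,],,,|
18) q0 h=38  …@,@,@,[,],,|
19) q1 h=39  …,@,@,@[,],|
20) q0 h=40  …@,@,@,[,]|

0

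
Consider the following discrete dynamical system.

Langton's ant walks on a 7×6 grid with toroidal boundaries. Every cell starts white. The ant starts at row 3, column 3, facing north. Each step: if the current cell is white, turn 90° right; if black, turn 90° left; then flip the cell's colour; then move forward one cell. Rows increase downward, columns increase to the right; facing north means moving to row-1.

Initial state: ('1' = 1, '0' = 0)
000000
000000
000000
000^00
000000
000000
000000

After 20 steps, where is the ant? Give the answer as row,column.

5,1

[0] 000000
000000
000000
000^00
000000
000000
000000
[1] 000000
000000
000000
0001>0
000000
000000
000000
[2] 000000
000000
000000
000110
0000v0
000000
000000
[3] 000000
000000
000000
000110
000<10
000000
000000
[4] 000000
000000
000000
000^10
000110
000000
000000
[5] 000000
000000
000000
00<010
000110
000000
000000
[6] 000000
000000
00^000
001010
000110
000000
000000
[7] 000000
000000
001>00
001010
000110
000000
000000
[8] 000000
000000
001100
001v10
000110
000000
000000
[9] 000000
000000
001100
00<110
000110
000000
000000
[10] 000000
000000
001100
000110
00v110
000000
000000
[11] 000000
000000
001100
000110
0<1110
000000
000000
[12] 000000
000000
001100
0^0110
011110
000000
000000
[13] 000000
000000
001100
01>110
011110
000000
000000
[14] 000000
000000
001100
011110
01v110
000000
000000
[15] 000000
000000
001100
011110
010>10
000000
000000
[16] 000000
000000
001100
011^10
010010
000000
000000
[17] 000000
000000
001100
01<010
010010
000000
000000
[18] 000000
000000
001100
010010
01v010
000000
000000
[19] 000000
000000
001100
010010
0<1010
000000
000000
[20] 000000
000000
001100
010010
001010
0v0000
000000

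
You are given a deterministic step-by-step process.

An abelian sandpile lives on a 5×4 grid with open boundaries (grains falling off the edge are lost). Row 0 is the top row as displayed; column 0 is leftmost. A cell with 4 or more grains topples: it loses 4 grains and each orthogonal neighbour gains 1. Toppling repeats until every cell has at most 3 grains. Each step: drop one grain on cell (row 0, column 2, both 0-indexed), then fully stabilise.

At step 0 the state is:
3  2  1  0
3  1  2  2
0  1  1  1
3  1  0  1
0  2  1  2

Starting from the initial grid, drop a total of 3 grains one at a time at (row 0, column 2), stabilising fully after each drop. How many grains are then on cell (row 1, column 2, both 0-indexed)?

gen 0: 3  2  1  0
3  1  2  2
0  1  1  1
3  1  0  1
0  2  1  2
gen 1: 3  2  2  0
3  1  2  2
0  1  1  1
3  1  0  1
0  2  1  2
gen 2: 3  2  3  0
3  1  2  2
0  1  1  1
3  1  0  1
0  2  1  2
gen 3: 3  3  0  1
3  1  3  2
0  1  1  1
3  1  0  1
0  2  1  2

3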